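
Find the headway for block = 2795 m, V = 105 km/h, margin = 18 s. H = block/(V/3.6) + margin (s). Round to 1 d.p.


V = 105 / 3.6 = 29.1667 m/s
Block traversal time = 2795 / 29.1667 = 95.8286 s
Headway = 95.8286 + 18
Headway = 113.8 s

113.8


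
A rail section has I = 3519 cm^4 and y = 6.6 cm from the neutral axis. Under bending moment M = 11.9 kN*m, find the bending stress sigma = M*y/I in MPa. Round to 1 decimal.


Convert units:
M = 11.9 kN*m = 11900000 N*mm
y = 6.6 cm = 66 mm
I = 3519 cm^4 = 35190000 mm^4
sigma = 11900000 * 66 / 35190000
sigma = 22.3 MPa

22.3


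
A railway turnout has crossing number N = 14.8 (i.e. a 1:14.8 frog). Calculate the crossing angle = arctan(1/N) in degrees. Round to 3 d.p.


1/N = 1/14.8 = 0.067568
angle = arctan(0.067568) = 0.067465 rad
angle = 0.067465 * 180/pi = 3.865 degrees

3.865


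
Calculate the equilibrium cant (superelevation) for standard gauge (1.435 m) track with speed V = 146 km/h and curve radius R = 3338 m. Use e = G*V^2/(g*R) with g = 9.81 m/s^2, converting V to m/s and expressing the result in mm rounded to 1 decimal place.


Convert speed: V = 146 / 3.6 = 40.5556 m/s
Apply formula: e = 1.435 * 40.5556^2 / (9.81 * 3338)
e = 1.435 * 1644.7531 / 32745.78
e = 0.072077 m = 72.1 mm

72.1


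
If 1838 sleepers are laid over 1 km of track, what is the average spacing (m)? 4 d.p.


Spacing = 1000 m / number of sleepers
Spacing = 1000 / 1838
Spacing = 0.5441 m

0.5441


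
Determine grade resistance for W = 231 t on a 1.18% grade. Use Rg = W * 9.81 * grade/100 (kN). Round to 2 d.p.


Rg = W * 9.81 * grade / 100
Rg = 231 * 9.81 * 1.18 / 100
Rg = 2266.11 * 0.0118
Rg = 26.74 kN

26.74


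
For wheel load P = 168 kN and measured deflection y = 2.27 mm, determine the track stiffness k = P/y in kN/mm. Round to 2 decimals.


Track stiffness k = P / y
k = 168 / 2.27
k = 74.01 kN/mm

74.01


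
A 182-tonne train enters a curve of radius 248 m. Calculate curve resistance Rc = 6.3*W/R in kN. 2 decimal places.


Rc = 6.3 * W / R
Rc = 6.3 * 182 / 248
Rc = 1146.6 / 248
Rc = 4.62 kN

4.62


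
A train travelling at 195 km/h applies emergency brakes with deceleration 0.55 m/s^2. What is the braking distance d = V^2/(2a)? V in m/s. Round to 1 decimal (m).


Convert speed: V = 195 / 3.6 = 54.1667 m/s
V^2 = 2934.0278
d = 2934.0278 / (2 * 0.55)
d = 2934.0278 / 1.1
d = 2667.3 m

2667.3


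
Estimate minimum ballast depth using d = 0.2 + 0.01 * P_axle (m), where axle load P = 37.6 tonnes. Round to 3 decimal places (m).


d = 0.2 + 0.01 * 37.6
d = 0.2 + 0.376
d = 0.576 m

0.576


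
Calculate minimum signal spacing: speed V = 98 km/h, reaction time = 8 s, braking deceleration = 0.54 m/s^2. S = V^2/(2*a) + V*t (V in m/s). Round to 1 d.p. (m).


V = 98 / 3.6 = 27.2222 m/s
Braking distance = 27.2222^2 / (2*0.54) = 686.1568 m
Sighting distance = 27.2222 * 8 = 217.7778 m
S = 686.1568 + 217.7778 = 903.9 m

903.9


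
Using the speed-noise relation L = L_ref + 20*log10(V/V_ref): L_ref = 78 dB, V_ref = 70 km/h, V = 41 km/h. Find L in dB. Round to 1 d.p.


V/V_ref = 41 / 70 = 0.585714
log10(0.585714) = -0.232314
20 * -0.232314 = -4.6463
L = 78 + -4.6463 = 73.4 dB

73.4


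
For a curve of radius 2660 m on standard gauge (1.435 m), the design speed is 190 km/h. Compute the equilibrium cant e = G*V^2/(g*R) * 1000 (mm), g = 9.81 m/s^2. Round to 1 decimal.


Convert speed: V = 190 / 3.6 = 52.7778 m/s
Apply formula: e = 1.435 * 52.7778^2 / (9.81 * 2660)
e = 1.435 * 2785.4938 / 26094.6
e = 0.15318 m = 153.2 mm

153.2


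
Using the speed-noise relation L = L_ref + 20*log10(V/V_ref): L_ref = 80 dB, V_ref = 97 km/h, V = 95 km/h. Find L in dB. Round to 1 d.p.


V/V_ref = 95 / 97 = 0.979381
log10(0.979381) = -0.009048
20 * -0.009048 = -0.181
L = 80 + -0.181 = 79.8 dB

79.8


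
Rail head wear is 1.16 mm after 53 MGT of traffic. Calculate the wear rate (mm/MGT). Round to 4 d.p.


Wear rate = total wear / cumulative tonnage
Rate = 1.16 / 53
Rate = 0.0219 mm/MGT

0.0219


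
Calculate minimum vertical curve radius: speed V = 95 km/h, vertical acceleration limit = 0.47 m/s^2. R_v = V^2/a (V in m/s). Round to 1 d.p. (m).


Convert speed: V = 95 / 3.6 = 26.3889 m/s
V^2 = 696.3735 m^2/s^2
R_v = 696.3735 / 0.47
R_v = 1481.6 m

1481.6


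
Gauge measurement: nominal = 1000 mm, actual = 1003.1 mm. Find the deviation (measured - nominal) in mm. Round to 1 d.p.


Deviation = measured - nominal
Deviation = 1003.1 - 1000
Deviation = 3.1 mm

3.1


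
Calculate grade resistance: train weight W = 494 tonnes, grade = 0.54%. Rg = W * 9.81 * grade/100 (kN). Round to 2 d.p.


Rg = W * 9.81 * grade / 100
Rg = 494 * 9.81 * 0.54 / 100
Rg = 4846.14 * 0.0054
Rg = 26.17 kN

26.17


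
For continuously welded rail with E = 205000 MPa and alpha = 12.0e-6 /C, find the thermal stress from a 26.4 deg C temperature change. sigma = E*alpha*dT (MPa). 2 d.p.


sigma = E * alpha * dT
sigma = 205000 * 12.0e-6 * 26.4
sigma = 2.46 * 26.4
sigma = 64.94 MPa

64.94


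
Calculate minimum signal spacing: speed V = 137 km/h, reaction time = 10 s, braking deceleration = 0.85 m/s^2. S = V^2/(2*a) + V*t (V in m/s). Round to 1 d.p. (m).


V = 137 / 3.6 = 38.0556 m/s
Braking distance = 38.0556^2 / (2*0.85) = 851.8972 m
Sighting distance = 38.0556 * 10 = 380.5556 m
S = 851.8972 + 380.5556 = 1232.5 m

1232.5


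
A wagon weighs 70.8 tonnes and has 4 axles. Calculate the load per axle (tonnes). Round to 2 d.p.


Load per axle = total weight / number of axles
Load = 70.8 / 4
Load = 17.70 tonnes

17.70


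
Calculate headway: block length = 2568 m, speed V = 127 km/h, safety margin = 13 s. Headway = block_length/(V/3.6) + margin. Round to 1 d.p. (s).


V = 127 / 3.6 = 35.2778 m/s
Block traversal time = 2568 / 35.2778 = 72.7937 s
Headway = 72.7937 + 13
Headway = 85.8 s

85.8


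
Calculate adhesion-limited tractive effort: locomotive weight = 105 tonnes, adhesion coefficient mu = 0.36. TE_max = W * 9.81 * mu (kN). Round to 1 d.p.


TE_max = W * g * mu
TE_max = 105 * 9.81 * 0.36
TE_max = 1030.05 * 0.36
TE_max = 370.8 kN

370.8


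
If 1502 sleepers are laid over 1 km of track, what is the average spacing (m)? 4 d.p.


Spacing = 1000 m / number of sleepers
Spacing = 1000 / 1502
Spacing = 0.6658 m

0.6658


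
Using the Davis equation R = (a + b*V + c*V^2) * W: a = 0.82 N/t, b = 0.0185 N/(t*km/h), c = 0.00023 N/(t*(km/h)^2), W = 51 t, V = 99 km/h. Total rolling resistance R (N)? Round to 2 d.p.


b*V = 0.0185 * 99 = 1.8315
c*V^2 = 0.00023 * 9801 = 2.25423
R_per_t = 0.82 + 1.8315 + 2.25423 = 4.90573 N/t
R_total = 4.90573 * 51 = 250.19 N

250.19


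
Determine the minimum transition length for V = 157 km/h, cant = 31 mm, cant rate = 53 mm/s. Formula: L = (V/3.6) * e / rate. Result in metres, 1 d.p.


Convert speed: V = 157 / 3.6 = 43.6111 m/s
L = 43.6111 * 31 / 53
L = 1351.9444 / 53
L = 25.5 m

25.5


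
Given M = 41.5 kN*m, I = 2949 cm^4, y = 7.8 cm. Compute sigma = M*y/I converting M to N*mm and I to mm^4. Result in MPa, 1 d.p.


Convert units:
M = 41.5 kN*m = 41500000 N*mm
y = 7.8 cm = 78 mm
I = 2949 cm^4 = 29490000 mm^4
sigma = 41500000 * 78 / 29490000
sigma = 109.8 MPa

109.8


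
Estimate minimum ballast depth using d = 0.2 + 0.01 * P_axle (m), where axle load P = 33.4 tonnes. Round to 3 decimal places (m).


d = 0.2 + 0.01 * 33.4
d = 0.2 + 0.334
d = 0.534 m

0.534


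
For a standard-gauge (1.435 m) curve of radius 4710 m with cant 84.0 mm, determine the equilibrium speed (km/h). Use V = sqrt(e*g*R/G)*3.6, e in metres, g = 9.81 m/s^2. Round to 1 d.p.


Convert cant: e = 84.0 mm = 0.0840 m
V_ms = sqrt(0.0840 * 9.81 * 4710 / 1.435)
V_ms = sqrt(2704.68878) = 52.0066 m/s
V = 52.0066 * 3.6 = 187.2 km/h

187.2


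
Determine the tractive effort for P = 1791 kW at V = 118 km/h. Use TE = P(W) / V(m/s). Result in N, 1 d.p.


Convert: P = 1791 kW = 1791000 W
V = 118 / 3.6 = 32.7778 m/s
TE = 1791000 / 32.7778
TE = 54640.7 N

54640.7


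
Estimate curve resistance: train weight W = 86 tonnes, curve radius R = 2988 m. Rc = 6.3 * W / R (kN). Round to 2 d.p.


Rc = 6.3 * W / R
Rc = 6.3 * 86 / 2988
Rc = 541.8 / 2988
Rc = 0.18 kN

0.18


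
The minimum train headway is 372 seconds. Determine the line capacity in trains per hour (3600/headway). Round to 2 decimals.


Capacity = 3600 / headway
Capacity = 3600 / 372
Capacity = 9.68 trains/hour

9.68


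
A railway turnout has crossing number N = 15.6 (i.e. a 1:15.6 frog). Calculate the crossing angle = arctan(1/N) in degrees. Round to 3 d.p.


1/N = 1/15.6 = 0.064103
angle = arctan(0.064103) = 0.064015 rad
angle = 0.064015 * 180/pi = 3.668 degrees

3.668


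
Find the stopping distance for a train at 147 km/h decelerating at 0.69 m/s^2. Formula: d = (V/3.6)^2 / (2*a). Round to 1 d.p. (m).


Convert speed: V = 147 / 3.6 = 40.8333 m/s
V^2 = 1667.3611
d = 1667.3611 / (2 * 0.69)
d = 1667.3611 / 1.38
d = 1208.2 m

1208.2


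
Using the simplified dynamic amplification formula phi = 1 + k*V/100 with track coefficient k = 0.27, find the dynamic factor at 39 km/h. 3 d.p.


phi = 1 + k * V / 100
phi = 1 + 0.27 * 39 / 100
phi = 1 + 0.1053
phi = 1.105

1.105


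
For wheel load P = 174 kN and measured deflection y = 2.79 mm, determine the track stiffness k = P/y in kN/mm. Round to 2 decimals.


Track stiffness k = P / y
k = 174 / 2.79
k = 62.37 kN/mm

62.37


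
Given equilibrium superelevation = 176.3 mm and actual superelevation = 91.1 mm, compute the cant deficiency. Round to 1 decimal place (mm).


Cant deficiency = equilibrium cant - actual cant
CD = 176.3 - 91.1
CD = 85.2 mm

85.2


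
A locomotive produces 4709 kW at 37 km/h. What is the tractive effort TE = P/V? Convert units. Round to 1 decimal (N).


Convert: P = 4709 kW = 4709000 W
V = 37 / 3.6 = 10.2778 m/s
TE = 4709000 / 10.2778
TE = 458173.0 N

458173.0


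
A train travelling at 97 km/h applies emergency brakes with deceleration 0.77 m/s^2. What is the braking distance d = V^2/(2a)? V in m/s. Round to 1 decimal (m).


Convert speed: V = 97 / 3.6 = 26.9444 m/s
V^2 = 726.0031
d = 726.0031 / (2 * 0.77)
d = 726.0031 / 1.54
d = 471.4 m

471.4


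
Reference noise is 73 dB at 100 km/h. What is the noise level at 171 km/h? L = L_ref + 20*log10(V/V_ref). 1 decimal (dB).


V/V_ref = 171 / 100 = 1.71
log10(1.71) = 0.232996
20 * 0.232996 = 4.6599
L = 73 + 4.6599 = 77.7 dB

77.7


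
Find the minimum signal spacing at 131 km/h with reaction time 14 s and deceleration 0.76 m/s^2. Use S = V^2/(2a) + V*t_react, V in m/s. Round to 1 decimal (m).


V = 131 / 3.6 = 36.3889 m/s
Braking distance = 36.3889^2 / (2*0.76) = 871.1521 m
Sighting distance = 36.3889 * 14 = 509.4444 m
S = 871.1521 + 509.4444 = 1380.6 m

1380.6


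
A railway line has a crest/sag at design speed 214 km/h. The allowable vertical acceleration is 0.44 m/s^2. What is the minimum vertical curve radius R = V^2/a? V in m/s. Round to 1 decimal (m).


Convert speed: V = 214 / 3.6 = 59.4444 m/s
V^2 = 3533.642 m^2/s^2
R_v = 3533.642 / 0.44
R_v = 8031.0 m

8031.0


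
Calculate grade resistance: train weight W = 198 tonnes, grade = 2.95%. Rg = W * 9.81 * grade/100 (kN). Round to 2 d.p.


Rg = W * 9.81 * grade / 100
Rg = 198 * 9.81 * 2.95 / 100
Rg = 1942.38 * 0.0295
Rg = 57.30 kN

57.30


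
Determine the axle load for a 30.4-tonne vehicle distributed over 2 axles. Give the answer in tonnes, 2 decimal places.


Load per axle = total weight / number of axles
Load = 30.4 / 2
Load = 15.20 tonnes

15.20


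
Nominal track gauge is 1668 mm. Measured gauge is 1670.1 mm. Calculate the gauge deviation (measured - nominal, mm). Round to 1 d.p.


Deviation = measured - nominal
Deviation = 1670.1 - 1668
Deviation = 2.1 mm

2.1


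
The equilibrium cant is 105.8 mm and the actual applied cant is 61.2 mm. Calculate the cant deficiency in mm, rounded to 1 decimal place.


Cant deficiency = equilibrium cant - actual cant
CD = 105.8 - 61.2
CD = 44.6 mm

44.6


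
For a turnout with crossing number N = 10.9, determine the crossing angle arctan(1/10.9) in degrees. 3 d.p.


1/N = 1/10.9 = 0.091743
angle = arctan(0.091743) = 0.091487 rad
angle = 0.091487 * 180/pi = 5.242 degrees

5.242


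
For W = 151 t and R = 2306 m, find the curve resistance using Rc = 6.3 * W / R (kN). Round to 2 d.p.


Rc = 6.3 * W / R
Rc = 6.3 * 151 / 2306
Rc = 951.3 / 2306
Rc = 0.41 kN

0.41


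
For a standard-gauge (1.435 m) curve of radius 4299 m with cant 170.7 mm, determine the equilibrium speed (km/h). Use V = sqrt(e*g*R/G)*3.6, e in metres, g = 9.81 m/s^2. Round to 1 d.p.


Convert cant: e = 170.7 mm = 0.1707 m
V_ms = sqrt(0.1707 * 9.81 * 4299 / 1.435)
V_ms = sqrt(5016.699326) = 70.8287 m/s
V = 70.8287 * 3.6 = 255.0 km/h

255.0


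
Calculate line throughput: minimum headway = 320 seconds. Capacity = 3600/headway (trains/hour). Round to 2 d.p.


Capacity = 3600 / headway
Capacity = 3600 / 320
Capacity = 11.25 trains/hour

11.25


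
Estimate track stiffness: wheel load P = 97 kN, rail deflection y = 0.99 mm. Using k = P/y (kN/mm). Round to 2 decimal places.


Track stiffness k = P / y
k = 97 / 0.99
k = 97.98 kN/mm

97.98


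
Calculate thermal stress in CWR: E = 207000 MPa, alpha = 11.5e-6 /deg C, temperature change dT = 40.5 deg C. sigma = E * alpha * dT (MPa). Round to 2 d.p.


sigma = E * alpha * dT
sigma = 207000 * 11.5e-6 * 40.5
sigma = 2.3805 * 40.5
sigma = 96.41 MPa

96.41


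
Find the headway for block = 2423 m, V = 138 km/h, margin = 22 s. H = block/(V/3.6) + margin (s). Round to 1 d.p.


V = 138 / 3.6 = 38.3333 m/s
Block traversal time = 2423 / 38.3333 = 63.2087 s
Headway = 63.2087 + 22
Headway = 85.2 s

85.2


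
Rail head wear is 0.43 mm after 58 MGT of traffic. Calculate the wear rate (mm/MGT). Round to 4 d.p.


Wear rate = total wear / cumulative tonnage
Rate = 0.43 / 58
Rate = 0.0074 mm/MGT

0.0074


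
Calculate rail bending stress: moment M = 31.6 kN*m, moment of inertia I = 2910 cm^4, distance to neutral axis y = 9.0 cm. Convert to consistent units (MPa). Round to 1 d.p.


Convert units:
M = 31.6 kN*m = 31600000 N*mm
y = 9.0 cm = 90 mm
I = 2910 cm^4 = 29100000 mm^4
sigma = 31600000 * 90 / 29100000
sigma = 97.7 MPa

97.7


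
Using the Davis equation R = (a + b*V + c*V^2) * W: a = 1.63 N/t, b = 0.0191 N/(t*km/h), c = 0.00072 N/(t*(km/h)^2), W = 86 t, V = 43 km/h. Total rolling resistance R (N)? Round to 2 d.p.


b*V = 0.0191 * 43 = 0.8213
c*V^2 = 0.00072 * 1849 = 1.33128
R_per_t = 1.63 + 0.8213 + 1.33128 = 3.78258 N/t
R_total = 3.78258 * 86 = 325.30 N

325.30


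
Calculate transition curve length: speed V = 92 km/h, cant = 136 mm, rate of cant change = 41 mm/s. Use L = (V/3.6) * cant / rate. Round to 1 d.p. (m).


Convert speed: V = 92 / 3.6 = 25.5556 m/s
L = 25.5556 * 136 / 41
L = 3475.5556 / 41
L = 84.8 m

84.8


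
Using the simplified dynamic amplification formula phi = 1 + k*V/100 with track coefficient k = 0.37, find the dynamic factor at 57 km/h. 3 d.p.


phi = 1 + k * V / 100
phi = 1 + 0.37 * 57 / 100
phi = 1 + 0.2109
phi = 1.211

1.211


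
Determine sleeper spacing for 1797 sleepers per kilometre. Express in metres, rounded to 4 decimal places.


Spacing = 1000 m / number of sleepers
Spacing = 1000 / 1797
Spacing = 0.5565 m

0.5565


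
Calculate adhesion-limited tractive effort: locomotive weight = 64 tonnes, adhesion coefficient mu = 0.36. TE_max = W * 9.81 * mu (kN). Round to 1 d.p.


TE_max = W * g * mu
TE_max = 64 * 9.81 * 0.36
TE_max = 627.84 * 0.36
TE_max = 226.0 kN

226.0


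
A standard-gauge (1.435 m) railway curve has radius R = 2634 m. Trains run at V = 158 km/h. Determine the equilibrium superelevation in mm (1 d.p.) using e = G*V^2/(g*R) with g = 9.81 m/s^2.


Convert speed: V = 158 / 3.6 = 43.8889 m/s
Apply formula: e = 1.435 * 43.8889^2 / (9.81 * 2634)
e = 1.435 * 1926.2346 / 25839.54
e = 0.106974 m = 107.0 mm

107.0


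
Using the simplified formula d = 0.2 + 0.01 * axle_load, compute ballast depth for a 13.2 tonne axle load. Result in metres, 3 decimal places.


d = 0.2 + 0.01 * 13.2
d = 0.2 + 0.132
d = 0.332 m

0.332


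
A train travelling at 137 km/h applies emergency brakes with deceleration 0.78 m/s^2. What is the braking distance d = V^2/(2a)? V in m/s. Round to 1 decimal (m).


Convert speed: V = 137 / 3.6 = 38.0556 m/s
V^2 = 1448.2253
d = 1448.2253 / (2 * 0.78)
d = 1448.2253 / 1.56
d = 928.3 m

928.3


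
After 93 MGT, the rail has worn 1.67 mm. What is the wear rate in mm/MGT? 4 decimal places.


Wear rate = total wear / cumulative tonnage
Rate = 1.67 / 93
Rate = 0.0180 mm/MGT

0.0180


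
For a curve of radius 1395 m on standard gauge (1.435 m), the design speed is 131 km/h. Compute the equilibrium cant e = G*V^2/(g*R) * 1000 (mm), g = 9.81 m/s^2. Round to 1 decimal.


Convert speed: V = 131 / 3.6 = 36.3889 m/s
Apply formula: e = 1.435 * 36.3889^2 / (9.81 * 1395)
e = 1.435 * 1324.1512 / 13684.95
e = 0.13885 m = 138.9 mm

138.9


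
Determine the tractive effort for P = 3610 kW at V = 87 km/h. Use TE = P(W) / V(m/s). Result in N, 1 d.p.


Convert: P = 3610 kW = 3610000 W
V = 87 / 3.6 = 24.1667 m/s
TE = 3610000 / 24.1667
TE = 149379.3 N

149379.3


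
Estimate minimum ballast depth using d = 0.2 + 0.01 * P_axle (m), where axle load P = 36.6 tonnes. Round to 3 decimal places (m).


d = 0.2 + 0.01 * 36.6
d = 0.2 + 0.366
d = 0.566 m

0.566


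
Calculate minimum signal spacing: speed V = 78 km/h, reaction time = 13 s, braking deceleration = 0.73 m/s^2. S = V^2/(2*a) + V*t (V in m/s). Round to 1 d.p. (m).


V = 78 / 3.6 = 21.6667 m/s
Braking distance = 21.6667^2 / (2*0.73) = 321.5373 m
Sighting distance = 21.6667 * 13 = 281.6667 m
S = 321.5373 + 281.6667 = 603.2 m

603.2


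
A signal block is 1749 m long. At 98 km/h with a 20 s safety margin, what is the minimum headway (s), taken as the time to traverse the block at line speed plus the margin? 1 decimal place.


V = 98 / 3.6 = 27.2222 m/s
Block traversal time = 1749 / 27.2222 = 64.249 s
Headway = 64.249 + 20
Headway = 84.2 s

84.2


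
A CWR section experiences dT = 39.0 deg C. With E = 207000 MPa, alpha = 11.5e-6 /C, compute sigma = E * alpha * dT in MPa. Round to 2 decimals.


sigma = E * alpha * dT
sigma = 207000 * 11.5e-6 * 39.0
sigma = 2.3805 * 39.0
sigma = 92.84 MPa

92.84


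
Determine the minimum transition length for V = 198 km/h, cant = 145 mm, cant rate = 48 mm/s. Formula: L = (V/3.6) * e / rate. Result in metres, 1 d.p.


Convert speed: V = 198 / 3.6 = 55.0 m/s
L = 55.0 * 145 / 48
L = 7975.0 / 48
L = 166.1 m

166.1


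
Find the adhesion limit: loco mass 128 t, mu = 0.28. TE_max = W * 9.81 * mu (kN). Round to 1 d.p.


TE_max = W * g * mu
TE_max = 128 * 9.81 * 0.28
TE_max = 1255.68 * 0.28
TE_max = 351.6 kN

351.6


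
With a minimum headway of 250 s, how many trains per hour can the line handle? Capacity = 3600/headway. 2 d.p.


Capacity = 3600 / headway
Capacity = 3600 / 250
Capacity = 14.40 trains/hour

14.40


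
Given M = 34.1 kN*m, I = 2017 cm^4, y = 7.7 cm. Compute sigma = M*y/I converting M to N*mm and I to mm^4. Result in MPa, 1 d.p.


Convert units:
M = 34.1 kN*m = 34100000 N*mm
y = 7.7 cm = 77 mm
I = 2017 cm^4 = 20170000 mm^4
sigma = 34100000 * 77 / 20170000
sigma = 130.2 MPa

130.2


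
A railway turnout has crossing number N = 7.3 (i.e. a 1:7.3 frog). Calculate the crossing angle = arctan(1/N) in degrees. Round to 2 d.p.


1/N = 1/7.3 = 0.136986
angle = arctan(0.136986) = 0.136139 rad
angle = 0.136139 * 180/pi = 7.80 degrees

7.80


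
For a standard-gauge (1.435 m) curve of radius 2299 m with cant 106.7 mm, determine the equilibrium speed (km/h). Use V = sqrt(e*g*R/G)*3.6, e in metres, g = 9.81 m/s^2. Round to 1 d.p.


Convert cant: e = 106.7 mm = 0.1067 m
V_ms = sqrt(0.1067 * 9.81 * 2299 / 1.435)
V_ms = sqrt(1676.951479) = 40.9506 m/s
V = 40.9506 * 3.6 = 147.4 km/h

147.4


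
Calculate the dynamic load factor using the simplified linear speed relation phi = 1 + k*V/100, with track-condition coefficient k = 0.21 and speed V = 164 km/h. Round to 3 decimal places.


phi = 1 + k * V / 100
phi = 1 + 0.21 * 164 / 100
phi = 1 + 0.3444
phi = 1.344

1.344


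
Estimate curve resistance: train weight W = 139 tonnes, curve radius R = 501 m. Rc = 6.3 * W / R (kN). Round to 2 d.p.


Rc = 6.3 * W / R
Rc = 6.3 * 139 / 501
Rc = 875.7 / 501
Rc = 1.75 kN

1.75


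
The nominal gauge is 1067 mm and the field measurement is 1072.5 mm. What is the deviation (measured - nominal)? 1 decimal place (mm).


Deviation = measured - nominal
Deviation = 1072.5 - 1067
Deviation = 5.5 mm

5.5


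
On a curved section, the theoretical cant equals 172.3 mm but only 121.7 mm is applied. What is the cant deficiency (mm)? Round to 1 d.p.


Cant deficiency = equilibrium cant - actual cant
CD = 172.3 - 121.7
CD = 50.6 mm

50.6


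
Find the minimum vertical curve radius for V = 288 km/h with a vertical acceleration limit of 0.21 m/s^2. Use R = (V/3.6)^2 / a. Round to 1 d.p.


Convert speed: V = 288 / 3.6 = 80.0 m/s
V^2 = 6400.0 m^2/s^2
R_v = 6400.0 / 0.21
R_v = 30476.2 m

30476.2


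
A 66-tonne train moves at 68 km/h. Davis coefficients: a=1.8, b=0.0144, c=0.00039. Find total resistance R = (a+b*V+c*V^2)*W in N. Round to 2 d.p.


b*V = 0.0144 * 68 = 0.9792
c*V^2 = 0.00039 * 4624 = 1.80336
R_per_t = 1.8 + 0.9792 + 1.80336 = 4.58256 N/t
R_total = 4.58256 * 66 = 302.45 N

302.45


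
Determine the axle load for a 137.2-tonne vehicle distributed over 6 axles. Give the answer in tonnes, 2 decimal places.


Load per axle = total weight / number of axles
Load = 137.2 / 6
Load = 22.87 tonnes

22.87


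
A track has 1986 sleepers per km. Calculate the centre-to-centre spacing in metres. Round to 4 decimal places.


Spacing = 1000 m / number of sleepers
Spacing = 1000 / 1986
Spacing = 0.5035 m

0.5035


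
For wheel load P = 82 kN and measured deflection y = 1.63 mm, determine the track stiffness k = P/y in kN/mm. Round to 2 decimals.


Track stiffness k = P / y
k = 82 / 1.63
k = 50.31 kN/mm

50.31


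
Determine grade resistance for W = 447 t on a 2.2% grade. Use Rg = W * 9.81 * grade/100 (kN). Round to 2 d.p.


Rg = W * 9.81 * grade / 100
Rg = 447 * 9.81 * 2.2 / 100
Rg = 4385.07 * 0.022
Rg = 96.47 kN

96.47


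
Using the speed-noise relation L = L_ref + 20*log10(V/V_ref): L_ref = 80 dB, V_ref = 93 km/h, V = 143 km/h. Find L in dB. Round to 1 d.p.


V/V_ref = 143 / 93 = 1.537634
log10(1.537634) = 0.186853
20 * 0.186853 = 3.7371
L = 80 + 3.7371 = 83.7 dB

83.7


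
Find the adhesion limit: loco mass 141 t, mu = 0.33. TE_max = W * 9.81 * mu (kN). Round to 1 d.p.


TE_max = W * g * mu
TE_max = 141 * 9.81 * 0.33
TE_max = 1383.21 * 0.33
TE_max = 456.5 kN

456.5


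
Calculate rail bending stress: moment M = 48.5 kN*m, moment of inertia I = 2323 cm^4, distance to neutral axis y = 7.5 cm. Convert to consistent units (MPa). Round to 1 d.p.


Convert units:
M = 48.5 kN*m = 48500000 N*mm
y = 7.5 cm = 75 mm
I = 2323 cm^4 = 23230000 mm^4
sigma = 48500000 * 75 / 23230000
sigma = 156.6 MPa

156.6


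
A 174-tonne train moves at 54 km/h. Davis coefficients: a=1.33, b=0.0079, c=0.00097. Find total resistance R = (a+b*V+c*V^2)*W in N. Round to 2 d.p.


b*V = 0.0079 * 54 = 0.4266
c*V^2 = 0.00097 * 2916 = 2.82852
R_per_t = 1.33 + 0.4266 + 2.82852 = 4.58512 N/t
R_total = 4.58512 * 174 = 797.81 N

797.81


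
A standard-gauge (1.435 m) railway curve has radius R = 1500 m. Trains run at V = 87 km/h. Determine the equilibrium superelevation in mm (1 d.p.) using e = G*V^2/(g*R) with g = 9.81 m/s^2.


Convert speed: V = 87 / 3.6 = 24.1667 m/s
Apply formula: e = 1.435 * 24.1667^2 / (9.81 * 1500)
e = 1.435 * 584.0278 / 14715.0
e = 0.056954 m = 57.0 mm

57.0


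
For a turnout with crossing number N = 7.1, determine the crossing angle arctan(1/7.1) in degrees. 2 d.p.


1/N = 1/7.1 = 0.140845
angle = arctan(0.140845) = 0.139925 rad
angle = 0.139925 * 180/pi = 8.02 degrees

8.02


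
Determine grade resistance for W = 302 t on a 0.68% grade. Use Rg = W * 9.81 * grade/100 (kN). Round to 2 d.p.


Rg = W * 9.81 * grade / 100
Rg = 302 * 9.81 * 0.68 / 100
Rg = 2962.62 * 0.0068
Rg = 20.15 kN

20.15


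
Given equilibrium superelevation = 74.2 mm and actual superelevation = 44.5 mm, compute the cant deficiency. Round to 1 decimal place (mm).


Cant deficiency = equilibrium cant - actual cant
CD = 74.2 - 44.5
CD = 29.7 mm

29.7


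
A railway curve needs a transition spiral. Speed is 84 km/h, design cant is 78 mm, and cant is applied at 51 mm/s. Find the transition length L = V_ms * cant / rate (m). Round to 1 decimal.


Convert speed: V = 84 / 3.6 = 23.3333 m/s
L = 23.3333 * 78 / 51
L = 1820.0 / 51
L = 35.7 m

35.7


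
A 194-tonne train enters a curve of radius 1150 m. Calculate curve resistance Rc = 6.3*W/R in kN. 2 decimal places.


Rc = 6.3 * W / R
Rc = 6.3 * 194 / 1150
Rc = 1222.2 / 1150
Rc = 1.06 kN

1.06


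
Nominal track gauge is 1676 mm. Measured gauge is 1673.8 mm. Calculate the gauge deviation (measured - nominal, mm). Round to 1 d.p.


Deviation = measured - nominal
Deviation = 1673.8 - 1676
Deviation = -2.2 mm

-2.2


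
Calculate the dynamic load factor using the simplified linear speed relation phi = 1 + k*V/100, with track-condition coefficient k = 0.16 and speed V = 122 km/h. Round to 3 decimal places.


phi = 1 + k * V / 100
phi = 1 + 0.16 * 122 / 100
phi = 1 + 0.1952
phi = 1.195

1.195


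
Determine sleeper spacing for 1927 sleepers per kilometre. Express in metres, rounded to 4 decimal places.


Spacing = 1000 m / number of sleepers
Spacing = 1000 / 1927
Spacing = 0.5189 m

0.5189


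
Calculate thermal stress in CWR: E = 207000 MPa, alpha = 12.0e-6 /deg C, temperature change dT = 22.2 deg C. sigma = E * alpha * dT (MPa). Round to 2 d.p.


sigma = E * alpha * dT
sigma = 207000 * 12.0e-6 * 22.2
sigma = 2.484 * 22.2
sigma = 55.14 MPa

55.14


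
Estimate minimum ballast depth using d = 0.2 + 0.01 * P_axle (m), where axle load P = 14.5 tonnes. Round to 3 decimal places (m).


d = 0.2 + 0.01 * 14.5
d = 0.2 + 0.145
d = 0.345 m

0.345


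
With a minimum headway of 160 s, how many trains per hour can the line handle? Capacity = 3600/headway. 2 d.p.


Capacity = 3600 / headway
Capacity = 3600 / 160
Capacity = 22.50 trains/hour

22.50


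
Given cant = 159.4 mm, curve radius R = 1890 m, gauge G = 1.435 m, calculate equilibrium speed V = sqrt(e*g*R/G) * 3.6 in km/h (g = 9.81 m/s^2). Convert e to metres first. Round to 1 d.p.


Convert cant: e = 159.4 mm = 0.1594 m
V_ms = sqrt(0.1594 * 9.81 * 1890 / 1.435)
V_ms = sqrt(2059.525756) = 45.382 m/s
V = 45.382 * 3.6 = 163.4 km/h

163.4


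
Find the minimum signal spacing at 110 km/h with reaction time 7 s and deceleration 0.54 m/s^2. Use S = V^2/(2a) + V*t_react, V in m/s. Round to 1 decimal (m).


V = 110 / 3.6 = 30.5556 m/s
Braking distance = 30.5556^2 / (2*0.54) = 864.4833 m
Sighting distance = 30.5556 * 7 = 213.8889 m
S = 864.4833 + 213.8889 = 1078.4 m

1078.4


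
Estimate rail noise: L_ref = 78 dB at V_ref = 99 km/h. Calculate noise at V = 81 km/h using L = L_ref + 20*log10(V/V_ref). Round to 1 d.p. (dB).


V/V_ref = 81 / 99 = 0.818182
log10(0.818182) = -0.08715
20 * -0.08715 = -1.743
L = 78 + -1.743 = 76.3 dB

76.3


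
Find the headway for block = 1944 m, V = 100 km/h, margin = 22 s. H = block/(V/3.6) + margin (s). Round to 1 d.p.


V = 100 / 3.6 = 27.7778 m/s
Block traversal time = 1944 / 27.7778 = 69.984 s
Headway = 69.984 + 22
Headway = 92.0 s

92.0


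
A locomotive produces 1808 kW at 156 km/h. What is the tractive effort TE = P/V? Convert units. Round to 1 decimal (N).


Convert: P = 1808 kW = 1808000 W
V = 156 / 3.6 = 43.3333 m/s
TE = 1808000 / 43.3333
TE = 41723.1 N

41723.1


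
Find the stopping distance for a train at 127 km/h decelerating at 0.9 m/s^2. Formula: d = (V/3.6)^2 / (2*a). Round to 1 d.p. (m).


Convert speed: V = 127 / 3.6 = 35.2778 m/s
V^2 = 1244.5216
d = 1244.5216 / (2 * 0.9)
d = 1244.5216 / 1.8
d = 691.4 m

691.4


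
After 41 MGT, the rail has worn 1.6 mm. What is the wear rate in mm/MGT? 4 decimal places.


Wear rate = total wear / cumulative tonnage
Rate = 1.6 / 41
Rate = 0.0390 mm/MGT

0.0390


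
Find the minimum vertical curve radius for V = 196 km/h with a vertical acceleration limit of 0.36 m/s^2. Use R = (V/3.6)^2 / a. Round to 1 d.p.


Convert speed: V = 196 / 3.6 = 54.4444 m/s
V^2 = 2964.1975 m^2/s^2
R_v = 2964.1975 / 0.36
R_v = 8233.9 m

8233.9


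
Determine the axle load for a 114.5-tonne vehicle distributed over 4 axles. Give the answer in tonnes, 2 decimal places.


Load per axle = total weight / number of axles
Load = 114.5 / 4
Load = 28.63 tonnes

28.63


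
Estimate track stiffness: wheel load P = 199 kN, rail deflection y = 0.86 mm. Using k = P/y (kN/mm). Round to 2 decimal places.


Track stiffness k = P / y
k = 199 / 0.86
k = 231.40 kN/mm

231.40


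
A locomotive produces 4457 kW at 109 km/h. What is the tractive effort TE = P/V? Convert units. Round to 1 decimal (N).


Convert: P = 4457 kW = 4457000 W
V = 109 / 3.6 = 30.2778 m/s
TE = 4457000 / 30.2778
TE = 147203.7 N

147203.7


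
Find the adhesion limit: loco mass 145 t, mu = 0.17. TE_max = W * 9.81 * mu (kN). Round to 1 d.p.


TE_max = W * g * mu
TE_max = 145 * 9.81 * 0.17
TE_max = 1422.45 * 0.17
TE_max = 241.8 kN

241.8


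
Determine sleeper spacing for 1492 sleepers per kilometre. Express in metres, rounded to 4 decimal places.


Spacing = 1000 m / number of sleepers
Spacing = 1000 / 1492
Spacing = 0.6702 m

0.6702


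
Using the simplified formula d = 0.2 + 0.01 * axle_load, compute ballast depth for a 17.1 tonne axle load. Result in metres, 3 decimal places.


d = 0.2 + 0.01 * 17.1
d = 0.2 + 0.171
d = 0.371 m

0.371


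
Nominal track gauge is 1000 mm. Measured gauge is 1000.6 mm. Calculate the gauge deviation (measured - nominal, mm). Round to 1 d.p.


Deviation = measured - nominal
Deviation = 1000.6 - 1000
Deviation = 0.6 mm

0.6


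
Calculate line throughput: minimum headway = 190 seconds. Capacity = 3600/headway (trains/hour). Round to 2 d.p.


Capacity = 3600 / headway
Capacity = 3600 / 190
Capacity = 18.95 trains/hour

18.95


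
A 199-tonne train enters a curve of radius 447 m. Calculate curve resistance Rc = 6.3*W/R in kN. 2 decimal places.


Rc = 6.3 * W / R
Rc = 6.3 * 199 / 447
Rc = 1253.7 / 447
Rc = 2.80 kN

2.80


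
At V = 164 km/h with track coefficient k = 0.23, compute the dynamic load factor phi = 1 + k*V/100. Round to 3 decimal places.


phi = 1 + k * V / 100
phi = 1 + 0.23 * 164 / 100
phi = 1 + 0.3772
phi = 1.377

1.377


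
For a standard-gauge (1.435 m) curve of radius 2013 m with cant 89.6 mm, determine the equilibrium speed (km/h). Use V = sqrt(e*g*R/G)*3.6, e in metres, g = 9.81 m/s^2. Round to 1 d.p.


Convert cant: e = 89.6 mm = 0.0896 m
V_ms = sqrt(0.0896 * 9.81 * 2013 / 1.435)
V_ms = sqrt(1233.016507) = 35.1143 m/s
V = 35.1143 * 3.6 = 126.4 km/h

126.4


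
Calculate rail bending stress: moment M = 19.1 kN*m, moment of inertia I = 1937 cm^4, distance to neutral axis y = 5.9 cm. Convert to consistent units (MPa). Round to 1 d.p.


Convert units:
M = 19.1 kN*m = 19100000 N*mm
y = 5.9 cm = 59 mm
I = 1937 cm^4 = 19370000 mm^4
sigma = 19100000 * 59 / 19370000
sigma = 58.2 MPa

58.2


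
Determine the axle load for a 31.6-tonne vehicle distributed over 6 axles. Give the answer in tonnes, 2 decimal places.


Load per axle = total weight / number of axles
Load = 31.6 / 6
Load = 5.27 tonnes

5.27


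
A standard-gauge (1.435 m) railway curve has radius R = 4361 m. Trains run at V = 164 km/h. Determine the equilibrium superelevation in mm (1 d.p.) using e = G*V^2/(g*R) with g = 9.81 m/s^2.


Convert speed: V = 164 / 3.6 = 45.5556 m/s
Apply formula: e = 1.435 * 45.5556^2 / (9.81 * 4361)
e = 1.435 * 2075.3086 / 42781.41
e = 0.069611 m = 69.6 mm

69.6


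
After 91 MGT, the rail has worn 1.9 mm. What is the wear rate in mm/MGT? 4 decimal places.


Wear rate = total wear / cumulative tonnage
Rate = 1.9 / 91
Rate = 0.0209 mm/MGT

0.0209


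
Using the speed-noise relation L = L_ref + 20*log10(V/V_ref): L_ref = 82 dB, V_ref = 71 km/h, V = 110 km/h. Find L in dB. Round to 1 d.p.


V/V_ref = 110 / 71 = 1.549296
log10(1.549296) = 0.190134
20 * 0.190134 = 3.8027
L = 82 + 3.8027 = 85.8 dB

85.8


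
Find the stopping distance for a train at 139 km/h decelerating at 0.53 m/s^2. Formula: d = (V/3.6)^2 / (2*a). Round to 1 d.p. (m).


Convert speed: V = 139 / 3.6 = 38.6111 m/s
V^2 = 1490.8179
d = 1490.8179 / (2 * 0.53)
d = 1490.8179 / 1.06
d = 1406.4 m

1406.4


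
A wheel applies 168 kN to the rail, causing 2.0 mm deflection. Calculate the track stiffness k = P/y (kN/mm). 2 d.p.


Track stiffness k = P / y
k = 168 / 2.0
k = 84.00 kN/mm

84.00


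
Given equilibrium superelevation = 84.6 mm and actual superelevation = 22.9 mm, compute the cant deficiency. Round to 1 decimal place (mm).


Cant deficiency = equilibrium cant - actual cant
CD = 84.6 - 22.9
CD = 61.7 mm

61.7


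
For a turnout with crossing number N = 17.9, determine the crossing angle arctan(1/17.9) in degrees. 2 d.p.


1/N = 1/17.9 = 0.055866
angle = arctan(0.055866) = 0.055808 rad
angle = 0.055808 * 180/pi = 3.20 degrees

3.20


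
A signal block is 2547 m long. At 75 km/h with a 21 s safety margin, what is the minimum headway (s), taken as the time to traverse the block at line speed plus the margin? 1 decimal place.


V = 75 / 3.6 = 20.8333 m/s
Block traversal time = 2547 / 20.8333 = 122.256 s
Headway = 122.256 + 21
Headway = 143.3 s

143.3


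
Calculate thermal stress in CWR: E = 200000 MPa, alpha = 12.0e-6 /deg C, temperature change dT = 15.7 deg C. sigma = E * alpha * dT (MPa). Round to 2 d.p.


sigma = E * alpha * dT
sigma = 200000 * 12.0e-6 * 15.7
sigma = 2.4 * 15.7
sigma = 37.68 MPa

37.68


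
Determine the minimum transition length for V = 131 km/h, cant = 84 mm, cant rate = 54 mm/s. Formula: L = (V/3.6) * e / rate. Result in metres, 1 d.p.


Convert speed: V = 131 / 3.6 = 36.3889 m/s
L = 36.3889 * 84 / 54
L = 3056.6667 / 54
L = 56.6 m

56.6


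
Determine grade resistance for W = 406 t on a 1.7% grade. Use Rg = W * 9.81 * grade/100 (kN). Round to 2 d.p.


Rg = W * 9.81 * grade / 100
Rg = 406 * 9.81 * 1.7 / 100
Rg = 3982.86 * 0.017
Rg = 67.71 kN

67.71


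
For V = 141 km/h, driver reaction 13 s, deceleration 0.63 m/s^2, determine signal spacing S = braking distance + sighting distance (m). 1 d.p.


V = 141 / 3.6 = 39.1667 m/s
Braking distance = 39.1667^2 / (2*0.63) = 1217.4824 m
Sighting distance = 39.1667 * 13 = 509.1667 m
S = 1217.4824 + 509.1667 = 1726.6 m

1726.6


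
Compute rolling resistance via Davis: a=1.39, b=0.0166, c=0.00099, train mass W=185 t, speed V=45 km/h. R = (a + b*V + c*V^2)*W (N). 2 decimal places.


b*V = 0.0166 * 45 = 0.747
c*V^2 = 0.00099 * 2025 = 2.00475
R_per_t = 1.39 + 0.747 + 2.00475 = 4.14175 N/t
R_total = 4.14175 * 185 = 766.22 N

766.22


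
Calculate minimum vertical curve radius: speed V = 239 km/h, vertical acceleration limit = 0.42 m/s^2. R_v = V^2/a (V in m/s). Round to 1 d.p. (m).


Convert speed: V = 239 / 3.6 = 66.3889 m/s
V^2 = 4407.4846 m^2/s^2
R_v = 4407.4846 / 0.42
R_v = 10494.0 m

10494.0


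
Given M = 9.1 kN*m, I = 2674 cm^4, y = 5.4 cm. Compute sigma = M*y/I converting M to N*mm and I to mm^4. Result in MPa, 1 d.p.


Convert units:
M = 9.1 kN*m = 9100000 N*mm
y = 5.4 cm = 54 mm
I = 2674 cm^4 = 26740000 mm^4
sigma = 9100000 * 54 / 26740000
sigma = 18.4 MPa

18.4


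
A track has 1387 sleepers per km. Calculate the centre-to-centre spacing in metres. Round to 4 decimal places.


Spacing = 1000 m / number of sleepers
Spacing = 1000 / 1387
Spacing = 0.7210 m

0.7210


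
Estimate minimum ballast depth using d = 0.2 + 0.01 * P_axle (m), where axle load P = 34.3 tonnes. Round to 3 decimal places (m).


d = 0.2 + 0.01 * 34.3
d = 0.2 + 0.343
d = 0.543 m

0.543


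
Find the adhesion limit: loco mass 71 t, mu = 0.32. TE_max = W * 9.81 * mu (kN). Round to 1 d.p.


TE_max = W * g * mu
TE_max = 71 * 9.81 * 0.32
TE_max = 696.51 * 0.32
TE_max = 222.9 kN

222.9


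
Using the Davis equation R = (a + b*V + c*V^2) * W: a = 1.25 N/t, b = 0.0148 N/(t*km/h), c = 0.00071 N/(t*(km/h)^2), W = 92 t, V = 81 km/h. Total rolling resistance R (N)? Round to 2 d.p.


b*V = 0.0148 * 81 = 1.1988
c*V^2 = 0.00071 * 6561 = 4.65831
R_per_t = 1.25 + 1.1988 + 4.65831 = 7.10711 N/t
R_total = 7.10711 * 92 = 653.85 N

653.85


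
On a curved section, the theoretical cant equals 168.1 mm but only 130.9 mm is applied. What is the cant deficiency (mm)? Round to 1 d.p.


Cant deficiency = equilibrium cant - actual cant
CD = 168.1 - 130.9
CD = 37.2 mm

37.2


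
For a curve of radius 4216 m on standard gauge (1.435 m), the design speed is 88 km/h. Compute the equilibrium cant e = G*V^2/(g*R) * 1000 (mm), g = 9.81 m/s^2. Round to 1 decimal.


Convert speed: V = 88 / 3.6 = 24.4444 m/s
Apply formula: e = 1.435 * 24.4444^2 / (9.81 * 4216)
e = 1.435 * 597.5309 / 41358.96
e = 0.020732 m = 20.7 mm

20.7


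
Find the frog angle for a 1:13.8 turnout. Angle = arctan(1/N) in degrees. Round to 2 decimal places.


1/N = 1/13.8 = 0.072464
angle = arctan(0.072464) = 0.072337 rad
angle = 0.072337 * 180/pi = 4.14 degrees

4.14


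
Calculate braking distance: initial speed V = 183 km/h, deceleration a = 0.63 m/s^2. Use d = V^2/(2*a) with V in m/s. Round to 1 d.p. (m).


Convert speed: V = 183 / 3.6 = 50.8333 m/s
V^2 = 2584.0278
d = 2584.0278 / (2 * 0.63)
d = 2584.0278 / 1.26
d = 2050.8 m

2050.8


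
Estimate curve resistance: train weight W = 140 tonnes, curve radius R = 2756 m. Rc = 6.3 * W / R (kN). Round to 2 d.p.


Rc = 6.3 * W / R
Rc = 6.3 * 140 / 2756
Rc = 882.0 / 2756
Rc = 0.32 kN

0.32


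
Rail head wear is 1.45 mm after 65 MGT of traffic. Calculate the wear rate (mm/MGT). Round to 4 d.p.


Wear rate = total wear / cumulative tonnage
Rate = 1.45 / 65
Rate = 0.0223 mm/MGT

0.0223


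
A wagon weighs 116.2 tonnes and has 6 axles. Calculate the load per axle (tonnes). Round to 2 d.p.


Load per axle = total weight / number of axles
Load = 116.2 / 6
Load = 19.37 tonnes

19.37


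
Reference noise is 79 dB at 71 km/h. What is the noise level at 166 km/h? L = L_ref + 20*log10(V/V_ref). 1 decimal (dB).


V/V_ref = 166 / 71 = 2.338028
log10(2.338028) = 0.36885
20 * 0.36885 = 7.377
L = 79 + 7.377 = 86.4 dB

86.4


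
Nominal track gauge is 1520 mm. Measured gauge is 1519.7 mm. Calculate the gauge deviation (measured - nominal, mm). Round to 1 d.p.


Deviation = measured - nominal
Deviation = 1519.7 - 1520
Deviation = -0.3 mm

-0.3


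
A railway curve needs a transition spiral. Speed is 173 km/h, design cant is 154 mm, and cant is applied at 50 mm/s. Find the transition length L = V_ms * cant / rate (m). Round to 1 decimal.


Convert speed: V = 173 / 3.6 = 48.0556 m/s
L = 48.0556 * 154 / 50
L = 7400.5556 / 50
L = 148.0 m

148.0


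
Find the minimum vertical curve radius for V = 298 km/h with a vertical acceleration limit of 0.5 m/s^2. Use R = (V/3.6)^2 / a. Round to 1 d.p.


Convert speed: V = 298 / 3.6 = 82.7778 m/s
V^2 = 6852.1605 m^2/s^2
R_v = 6852.1605 / 0.5
R_v = 13704.3 m

13704.3


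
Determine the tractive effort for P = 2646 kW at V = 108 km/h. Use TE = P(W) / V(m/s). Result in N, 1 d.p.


Convert: P = 2646 kW = 2646000 W
V = 108 / 3.6 = 30.0 m/s
TE = 2646000 / 30.0
TE = 88200.0 N

88200.0


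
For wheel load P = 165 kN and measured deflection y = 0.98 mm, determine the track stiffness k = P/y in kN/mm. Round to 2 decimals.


Track stiffness k = P / y
k = 165 / 0.98
k = 168.37 kN/mm

168.37
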